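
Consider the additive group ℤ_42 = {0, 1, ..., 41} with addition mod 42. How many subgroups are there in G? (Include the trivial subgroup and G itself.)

A cyclic group of order 42 has exactly one subgroup for each divisor of 42.
Divisors of 42: 1, 2, 3, 6, 7, 14, 21, 42.
So ℤ_42 has 8 subgroups.

8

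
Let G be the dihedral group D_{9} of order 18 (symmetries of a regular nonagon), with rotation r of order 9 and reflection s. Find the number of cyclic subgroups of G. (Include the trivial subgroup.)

Group the elements of G by the cyclic subgroup they generate; each cyclic subgroup of order d accounts for φ(d) elements.
Cyclic subgroups by order — order 1: 1; order 2: 9; order 3: 1; order 9: 1.
Total: 12.

12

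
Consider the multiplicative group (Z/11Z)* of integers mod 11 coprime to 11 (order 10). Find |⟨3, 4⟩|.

5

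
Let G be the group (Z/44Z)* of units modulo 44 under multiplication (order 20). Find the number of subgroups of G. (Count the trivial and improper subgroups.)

10

|G| = 20, so by Lagrange every subgroup order divides 20. Divisors: 1, 2, 4, 5, 10, 20.
Subgroups by order — order 1: 1; order 2: 3; order 4: 1; order 5: 1; order 10: 3; order 20: 1.
Total: 1 + 3 + 1 + 1 + 3 + 1 = 10.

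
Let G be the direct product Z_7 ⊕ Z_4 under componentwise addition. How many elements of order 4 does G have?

An element (a,b) has order lcm(ord(a), ord(b)); count pairs with lcm equal to 4.
Enumerating gives 2 such elements.

2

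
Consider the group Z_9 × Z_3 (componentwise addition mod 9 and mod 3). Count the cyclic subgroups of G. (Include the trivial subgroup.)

8

Each element a generates a cyclic subgroup ⟨a⟩; distinct elements may generate the same one (a cyclic group of order d has φ(d) generators).
Cyclic subgroups by order — order 1: 1; order 3: 4; order 9: 3.
Total: 8.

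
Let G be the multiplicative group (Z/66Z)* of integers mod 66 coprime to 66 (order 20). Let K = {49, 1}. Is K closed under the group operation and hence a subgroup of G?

No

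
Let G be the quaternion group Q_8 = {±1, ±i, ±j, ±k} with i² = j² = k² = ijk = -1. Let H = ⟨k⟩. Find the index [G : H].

|⟨k⟩| = 4 and |G| = 8.
By Lagrange, [G : H] = |G|/|H| = 8/4 = 2.

2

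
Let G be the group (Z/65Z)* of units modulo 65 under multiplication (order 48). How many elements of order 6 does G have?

The elements of order 6 are: 4, 9, 29, 36, 49, 56.
That's 6.

6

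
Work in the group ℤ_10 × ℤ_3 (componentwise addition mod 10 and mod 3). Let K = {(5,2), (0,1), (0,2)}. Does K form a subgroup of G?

No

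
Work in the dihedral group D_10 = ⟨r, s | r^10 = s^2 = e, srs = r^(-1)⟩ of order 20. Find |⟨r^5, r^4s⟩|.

|⟨r^5⟩| = 2 and |⟨r^4s⟩| = 2, so |H| is a multiple of lcm(2, 2) = 2 and divides |G| = 20.
Closing under the operation: H = {e, r^5, r^4s, r^9s}, so |H| = 4.

4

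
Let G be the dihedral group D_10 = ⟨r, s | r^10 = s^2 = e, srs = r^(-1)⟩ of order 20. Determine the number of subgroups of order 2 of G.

11

|G| = 20 and 2 | 20, so subgroups of order 2 are possible by Lagrange.
The subgroups of order 2 are: {e, r^2s}; {e, r^3s}; {e, r^4s}; {e, r^5}; … (11 in all).
So G has 11 subgroups of order 2.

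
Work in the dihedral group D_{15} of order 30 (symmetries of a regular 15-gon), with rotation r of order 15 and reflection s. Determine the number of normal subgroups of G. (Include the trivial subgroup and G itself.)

5

G has 28 subgroups. Checking conjugation-invariance by order — order 1: 1/1 normal; order 2: 0/15 normal; order 3: 1/1 normal; order 5: 1/1 normal; order 6: 0/5 normal; order 10: 0/3 normal; order 15: 1/1 normal; order 30: 1/1 normal.
Total normal subgroups: 5.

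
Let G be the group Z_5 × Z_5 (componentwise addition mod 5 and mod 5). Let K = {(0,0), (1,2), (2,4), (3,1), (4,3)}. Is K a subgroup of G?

|K| = 5 divides |G| = 25, consistent with Lagrange.
K contains the identity, every element's inverse is in K, and K is closed under +: it is a subgroup.
In fact K = ⟨(4,3)⟩.

Yes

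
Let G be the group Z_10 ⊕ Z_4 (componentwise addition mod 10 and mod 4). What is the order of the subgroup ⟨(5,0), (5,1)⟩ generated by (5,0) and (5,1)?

8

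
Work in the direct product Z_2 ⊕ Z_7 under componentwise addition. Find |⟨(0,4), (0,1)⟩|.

|⟨(0,4)⟩| = 7 and |⟨(0,1)⟩| = 7, so |H| is a multiple of lcm(7, 7) = 7 and divides |G| = 14.
Closing under the operation: H = {(0,0), (0,1), (0,2), (0,3), (0,4), (0,5), (0,6)}, so |H| = 7.

7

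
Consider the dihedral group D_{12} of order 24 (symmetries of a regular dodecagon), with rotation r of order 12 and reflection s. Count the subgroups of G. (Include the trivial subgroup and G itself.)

|G| = 24, so by Lagrange every subgroup order divides 24. Divisors: 1, 2, 3, 4, 6, 8, 12, 24.
Subgroups by order — order 1: 1; order 2: 13; order 3: 1; order 4: 7; order 6: 5; order 8: 3; order 12: 3; order 24: 1.
Total: 1 + 13 + 1 + 7 + 5 + 3 + 3 + 1 = 34.

34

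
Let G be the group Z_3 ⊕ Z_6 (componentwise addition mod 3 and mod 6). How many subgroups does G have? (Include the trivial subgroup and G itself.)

12

|G| = 18, so by Lagrange every subgroup order divides 18. Divisors: 1, 2, 3, 6, 9, 18.
Subgroups by order — order 1: 1; order 2: 1; order 3: 4; order 6: 4; order 9: 1; order 18: 1.
Total: 1 + 1 + 4 + 4 + 1 + 1 = 12.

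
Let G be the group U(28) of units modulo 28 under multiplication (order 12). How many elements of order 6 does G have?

6

The elements of order 6 are: 3, 5, 11, 17, 19, 23.
That's 6.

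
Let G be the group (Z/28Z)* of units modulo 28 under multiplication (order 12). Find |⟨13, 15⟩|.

4

|⟨13⟩| = 2 and |⟨15⟩| = 2, so |H| is a multiple of lcm(2, 2) = 2 and divides |G| = 12.
Closing under the operation: H = {1, 13, 15, 27}, so |H| = 4.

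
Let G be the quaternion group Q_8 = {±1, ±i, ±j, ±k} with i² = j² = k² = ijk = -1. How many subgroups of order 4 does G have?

3

|G| = 8 and 4 | 8, so subgroups of order 4 are possible by Lagrange.
The subgroups of order 4 are: {1, -1, i, -i}; {1, -1, j, -j}; {1, -1, k, -k}.
So G has 3 subgroups of order 4.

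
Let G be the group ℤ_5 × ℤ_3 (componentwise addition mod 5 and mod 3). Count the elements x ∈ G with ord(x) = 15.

8

An element (a,b) has order lcm(ord(a), ord(b)); count pairs with lcm equal to 15.
Enumerating gives 8 such elements.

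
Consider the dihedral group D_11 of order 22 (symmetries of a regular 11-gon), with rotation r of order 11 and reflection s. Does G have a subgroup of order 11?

11 | 22. A subgroup of order 11 is {e, r, r^2, r^3, r^4, r^5, r^6, r^7, r^8, r^9, r^10}.

Yes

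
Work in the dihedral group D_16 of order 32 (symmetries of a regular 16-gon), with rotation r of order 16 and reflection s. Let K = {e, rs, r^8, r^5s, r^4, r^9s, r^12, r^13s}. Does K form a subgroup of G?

|K| = 8 divides |G| = 32, consistent with Lagrange.
K contains the identity, every element's inverse is in K, and K is closed under ·: it is a subgroup.

Yes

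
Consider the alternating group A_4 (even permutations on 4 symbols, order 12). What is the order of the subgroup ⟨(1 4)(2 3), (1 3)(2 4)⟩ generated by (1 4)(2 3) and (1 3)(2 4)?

|⟨(1 4)(2 3)⟩| = 2 and |⟨(1 3)(2 4)⟩| = 2, so |H| is a multiple of lcm(2, 2) = 2 and divides |G| = 12.
Closing under the operation: H = {e, (1 2)(3 4), (1 3)(2 4), (1 4)(2 3)}, so |H| = 4.

4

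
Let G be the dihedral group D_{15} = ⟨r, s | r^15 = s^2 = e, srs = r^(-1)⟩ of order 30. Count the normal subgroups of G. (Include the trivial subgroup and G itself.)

G has 28 subgroups. Checking conjugation-invariance by order — order 1: 1/1 normal; order 2: 0/15 normal; order 3: 1/1 normal; order 5: 1/1 normal; order 6: 0/5 normal; order 10: 0/3 normal; order 15: 1/1 normal; order 30: 1/1 normal.
Total normal subgroups: 5.

5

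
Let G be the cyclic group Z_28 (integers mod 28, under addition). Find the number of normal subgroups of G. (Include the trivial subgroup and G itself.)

6

G is abelian, so every subgroup is normal.
G has 6 subgroups in total, hence 6 normal subgroups.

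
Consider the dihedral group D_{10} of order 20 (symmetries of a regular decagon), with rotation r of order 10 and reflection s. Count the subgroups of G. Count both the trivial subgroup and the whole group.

|G| = 20, so by Lagrange every subgroup order divides 20. Divisors: 1, 2, 4, 5, 10, 20.
Subgroups by order — order 1: 1; order 2: 11; order 4: 5; order 5: 1; order 10: 3; order 20: 1.
Total: 1 + 11 + 5 + 1 + 3 + 1 = 22.

22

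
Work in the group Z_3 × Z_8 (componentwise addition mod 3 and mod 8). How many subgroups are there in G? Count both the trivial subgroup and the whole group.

|G| = 24, so by Lagrange every subgroup order divides 24. Divisors: 1, 2, 3, 4, 6, 8, 12, 24.
Subgroups by order — order 1: 1; order 2: 1; order 3: 1; order 4: 1; order 6: 1; order 8: 1; order 12: 1; order 24: 1.
Total: 1 + 1 + 1 + 1 + 1 + 1 + 1 + 1 = 8.

8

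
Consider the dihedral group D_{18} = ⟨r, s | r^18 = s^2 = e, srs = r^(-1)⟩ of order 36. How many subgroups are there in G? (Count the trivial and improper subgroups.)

|G| = 36, so by Lagrange every subgroup order divides 36. Divisors: 1, 2, 3, 4, 6, 9, 12, 18, 36.
Subgroups by order — order 1: 1; order 2: 19; order 3: 1; order 4: 9; order 6: 7; order 9: 1; order 12: 3; order 18: 3; order 36: 1.
Total: 1 + 19 + 1 + 9 + 7 + 1 + 3 + 3 + 1 = 45.

45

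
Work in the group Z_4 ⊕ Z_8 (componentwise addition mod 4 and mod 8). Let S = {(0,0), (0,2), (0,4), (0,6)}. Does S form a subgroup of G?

Yes

|S| = 4 divides |G| = 32, consistent with Lagrange.
S contains the identity, every element's inverse is in S, and S is closed under +: it is a subgroup.
In fact S = ⟨(0,2)⟩.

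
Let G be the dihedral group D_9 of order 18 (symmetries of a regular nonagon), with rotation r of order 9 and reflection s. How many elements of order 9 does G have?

6

The elements of order 9 are: r, r^2, r^4, r^5, r^7, r^8.
That's 6.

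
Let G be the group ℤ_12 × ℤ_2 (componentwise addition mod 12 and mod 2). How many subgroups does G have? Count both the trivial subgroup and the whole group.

|G| = 24, so by Lagrange every subgroup order divides 24. Divisors: 1, 2, 3, 4, 6, 8, 12, 24.
Subgroups by order — order 1: 1; order 2: 3; order 3: 1; order 4: 3; order 6: 3; order 8: 1; order 12: 3; order 24: 1.
Total: 1 + 3 + 1 + 3 + 3 + 1 + 3 + 1 = 16.

16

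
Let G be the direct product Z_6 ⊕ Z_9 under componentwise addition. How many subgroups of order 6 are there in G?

4

|G| = 54 and 6 | 54, so subgroups of order 6 are possible by Lagrange.
The subgroups of order 6 are: {(0,0), (0,3), (0,6), (3,0), (3,3), (3,6)}; {(0,0), (1,0), (2,0), (3,0), (4,0), (5,0)}; {(0,0), (1,3), (2,6), (3,0), (4,3), (5,6)}; {(0,0), (1,6), (2,3), (3,0), (4,6), (5,3)}.
So G has 4 subgroups of order 6.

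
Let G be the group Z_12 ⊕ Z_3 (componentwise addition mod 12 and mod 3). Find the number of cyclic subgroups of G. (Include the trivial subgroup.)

15

Each element a generates a cyclic subgroup ⟨a⟩; distinct elements may generate the same one (a cyclic group of order d has φ(d) generators).
Cyclic subgroups by order — order 1: 1; order 2: 1; order 3: 4; order 4: 1; order 6: 4; order 12: 4.
Total: 15.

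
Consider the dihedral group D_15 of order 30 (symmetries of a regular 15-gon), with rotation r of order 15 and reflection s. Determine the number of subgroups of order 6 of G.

|G| = 30 and 6 | 30, so subgroups of order 6 are possible by Lagrange.
The subgroups of order 6 are: {e, r^5, r^10, s, r^5s, r^10s}; {e, r^5, r^10, rs, r^6s, r^11s}; {e, r^5, r^10, r^2s, r^7s, r^12s}; {e, r^5, r^10, r^3s, r^8s, r^13s}; … (5 in all).
So G has 5 subgroups of order 6.

5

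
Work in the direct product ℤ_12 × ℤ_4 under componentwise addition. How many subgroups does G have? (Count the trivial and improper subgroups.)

30

|G| = 48, so by Lagrange every subgroup order divides 48. Divisors: 1, 2, 3, 4, 6, 8, 12, 16, 24, 48.
Subgroups by order — order 1: 1; order 2: 3; order 3: 1; order 4: 7; order 6: 3; order 8: 3; order 12: 7; order 16: 1; order 24: 3; order 48: 1.
Total: 1 + 3 + 1 + 7 + 3 + 3 + 7 + 1 + 3 + 1 = 30.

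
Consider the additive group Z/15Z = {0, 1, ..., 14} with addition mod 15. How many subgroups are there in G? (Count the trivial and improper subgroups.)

Subgroups of the cyclic group Z/15Z correspond bijectively to divisors of 15.
Divisors of 15: 1, 3, 5, 15.
So Z/15Z has 4 subgroups.

4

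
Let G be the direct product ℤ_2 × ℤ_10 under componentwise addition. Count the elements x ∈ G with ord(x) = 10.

12

An element (a,b) has order lcm(ord(a), ord(b)); count pairs with lcm equal to 10.
Enumerating gives 12 such elements.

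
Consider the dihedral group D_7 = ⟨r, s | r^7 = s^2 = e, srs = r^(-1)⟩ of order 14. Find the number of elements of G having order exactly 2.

7

The elements of order 2 are: s, rs, r^2s, r^3s, r^4s, r^5s, r^6s.
That's 7.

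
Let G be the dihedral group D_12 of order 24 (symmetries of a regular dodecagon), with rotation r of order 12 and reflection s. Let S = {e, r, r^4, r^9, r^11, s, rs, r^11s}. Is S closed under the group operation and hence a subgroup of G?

No

r^9 ∈ S but its inverse r^3 ∉ S, so S is not a subgroup.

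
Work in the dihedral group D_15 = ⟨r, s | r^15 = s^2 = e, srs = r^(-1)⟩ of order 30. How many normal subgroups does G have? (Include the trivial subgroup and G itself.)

G has 28 subgroups. Checking conjugation-invariance by order — order 1: 1/1 normal; order 2: 0/15 normal; order 3: 1/1 normal; order 5: 1/1 normal; order 6: 0/5 normal; order 10: 0/3 normal; order 15: 1/1 normal; order 30: 1/1 normal.
Total normal subgroups: 5.

5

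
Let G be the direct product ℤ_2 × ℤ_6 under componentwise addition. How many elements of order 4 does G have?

0

An element (a,b) has order lcm(ord(a), ord(b)); count pairs with lcm equal to 4.
Enumerating gives 0 such elements.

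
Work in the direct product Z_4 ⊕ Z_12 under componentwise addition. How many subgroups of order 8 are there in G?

|G| = 48 and 8 | 48, so subgroups of order 8 are possible by Lagrange.
The subgroups of order 8 are: {(0,0), (0,3), (0,6), (0,9), (2,0), (2,3), (2,6), (2,9)}; {(0,0), (0,6), (1,0), (1,6), (2,0), (2,6), (3,0), (3,6)}; {(0,0), (0,6), (1,3), (1,9), (2,0), (2,6), (3,3), (3,9)}.
So G has 3 subgroups of order 8.

3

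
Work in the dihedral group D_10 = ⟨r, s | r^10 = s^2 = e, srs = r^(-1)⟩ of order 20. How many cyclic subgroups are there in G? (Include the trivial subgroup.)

14

A cyclic subgroup of order d is generated by each of its φ(d) elements of order d, so the cyclic subgroups of order d number (#elements of order d)/φ(d).
Cyclic subgroups by order — order 1: 1; order 2: 11; order 5: 1; order 10: 1.
Total: 14.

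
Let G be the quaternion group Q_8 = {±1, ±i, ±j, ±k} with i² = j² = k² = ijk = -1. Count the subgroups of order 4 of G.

|G| = 8 and 4 | 8, so subgroups of order 4 are possible by Lagrange.
The subgroups of order 4 are: {1, -1, i, -i}; {1, -1, j, -j}; {1, -1, k, -k}.
So G has 3 subgroups of order 4.

3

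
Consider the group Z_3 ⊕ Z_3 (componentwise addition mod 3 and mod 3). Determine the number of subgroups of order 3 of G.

|G| = 9 and 3 | 9, so subgroups of order 3 are possible by Lagrange.
The subgroups of order 3 are: {(0,0), (0,1), (0,2)}; {(0,0), (1,0), (2,0)}; {(0,0), (1,1), (2,2)}; {(0,0), (1,2), (2,1)}.
So G has 4 subgroups of order 3.

4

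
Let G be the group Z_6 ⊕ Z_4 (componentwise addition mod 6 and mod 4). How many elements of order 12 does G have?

8

An element (a,b) has order lcm(ord(a), ord(b)); count pairs with lcm equal to 12.
Enumerating gives 8 such elements.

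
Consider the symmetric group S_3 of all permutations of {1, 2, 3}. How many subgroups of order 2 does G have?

|G| = 6 and 2 | 6, so subgroups of order 2 are possible by Lagrange.
The subgroups of order 2 are: {e, (1 2)}; {e, (1 3)}; {e, (2 3)}.
So G has 3 subgroups of order 2.

3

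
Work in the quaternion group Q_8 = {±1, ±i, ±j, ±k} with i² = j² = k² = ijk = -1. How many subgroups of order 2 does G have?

1

|G| = 8 and 2 | 8, so subgroups of order 2 are possible by Lagrange.
The subgroups of order 2 are: {1, -1}.
So G has 1 subgroup of order 2.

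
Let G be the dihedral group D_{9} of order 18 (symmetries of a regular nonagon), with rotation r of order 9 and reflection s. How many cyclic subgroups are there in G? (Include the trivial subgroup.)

12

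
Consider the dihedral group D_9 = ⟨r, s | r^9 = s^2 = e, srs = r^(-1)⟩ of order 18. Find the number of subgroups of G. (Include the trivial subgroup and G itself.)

16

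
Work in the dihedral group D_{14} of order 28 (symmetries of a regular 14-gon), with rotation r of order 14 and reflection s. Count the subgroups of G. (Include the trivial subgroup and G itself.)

|G| = 28, so by Lagrange every subgroup order divides 28. Divisors: 1, 2, 4, 7, 14, 28.
Subgroups by order — order 1: 1; order 2: 15; order 4: 7; order 7: 1; order 14: 3; order 28: 1.
Total: 1 + 15 + 7 + 1 + 3 + 1 = 28.

28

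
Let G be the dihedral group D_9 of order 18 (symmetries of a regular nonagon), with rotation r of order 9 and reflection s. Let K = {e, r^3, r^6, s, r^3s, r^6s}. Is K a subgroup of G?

Yes

|K| = 6 divides |G| = 18, consistent with Lagrange.
K contains the identity, every element's inverse is in K, and K is closed under ·: it is a subgroup.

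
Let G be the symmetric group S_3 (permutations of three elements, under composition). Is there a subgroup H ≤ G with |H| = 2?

Yes

2 | 6. A subgroup of order 2 is {e, (1 2)}.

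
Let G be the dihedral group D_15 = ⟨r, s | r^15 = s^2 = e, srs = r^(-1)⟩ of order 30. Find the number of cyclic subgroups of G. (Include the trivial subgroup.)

19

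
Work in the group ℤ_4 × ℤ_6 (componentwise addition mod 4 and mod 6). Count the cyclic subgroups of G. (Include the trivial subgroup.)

12

A cyclic subgroup of order d is generated by each of its φ(d) elements of order d, so the cyclic subgroups of order d number (#elements of order d)/φ(d).
Cyclic subgroups by order — order 1: 1; order 2: 3; order 3: 1; order 4: 2; order 6: 3; order 12: 2.
Total: 12.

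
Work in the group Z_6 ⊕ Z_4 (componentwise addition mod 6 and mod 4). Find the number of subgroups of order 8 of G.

1

|G| = 24 and 8 | 24, so subgroups of order 8 are possible by Lagrange.
The subgroups of order 8 are: {(0,0), (0,1), (0,2), (0,3), (3,0), (3,1), (3,2), (3,3)}.
So G has 1 subgroup of order 8.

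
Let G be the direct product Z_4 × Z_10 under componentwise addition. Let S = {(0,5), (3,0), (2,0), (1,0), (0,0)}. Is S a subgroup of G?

No

Closure fails: (0,5) + (1,0) = (1,5) ∉ S. So S is not a subgroup.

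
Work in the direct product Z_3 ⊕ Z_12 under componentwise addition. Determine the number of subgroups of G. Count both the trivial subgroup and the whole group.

18

|G| = 36, so by Lagrange every subgroup order divides 36. Divisors: 1, 2, 3, 4, 6, 9, 12, 18, 36.
Subgroups by order — order 1: 1; order 2: 1; order 3: 4; order 4: 1; order 6: 4; order 9: 1; order 12: 4; order 18: 1; order 36: 1.
Total: 1 + 1 + 4 + 1 + 4 + 1 + 4 + 1 + 1 = 18.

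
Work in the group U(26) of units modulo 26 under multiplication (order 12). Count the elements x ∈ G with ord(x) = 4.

The elements of order 4 are: 5, 21.
That's 2.

2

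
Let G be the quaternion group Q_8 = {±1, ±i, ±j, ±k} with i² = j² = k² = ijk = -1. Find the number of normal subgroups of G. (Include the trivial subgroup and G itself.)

6

G has 6 subgroups. Checking conjugation-invariance by order — order 1: 1/1 normal; order 2: 1/1 normal; order 4: 3/3 normal; order 8: 1/1 normal.
Total normal subgroups: 6.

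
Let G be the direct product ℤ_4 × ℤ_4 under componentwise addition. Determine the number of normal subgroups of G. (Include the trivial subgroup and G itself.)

15

G is abelian, so every subgroup is normal.
G has 15 subgroups in total, hence 15 normal subgroups.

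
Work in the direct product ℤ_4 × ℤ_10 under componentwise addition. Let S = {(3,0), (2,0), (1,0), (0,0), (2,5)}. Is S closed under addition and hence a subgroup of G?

No

Closure fails: (1,0) + (2,5) = (3,5) ∉ S. So S is not a subgroup.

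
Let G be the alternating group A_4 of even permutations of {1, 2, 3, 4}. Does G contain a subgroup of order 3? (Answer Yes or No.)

3 | 12. A subgroup of order 3 is {e, (1 2 3), (1 3 2)}.

Yes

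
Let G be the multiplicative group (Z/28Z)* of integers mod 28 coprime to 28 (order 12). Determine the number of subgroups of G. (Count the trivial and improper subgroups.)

|G| = 12, so by Lagrange every subgroup order divides 12. Divisors: 1, 2, 3, 4, 6, 12.
Subgroups by order — order 1: 1; order 2: 3; order 3: 1; order 4: 1; order 6: 3; order 12: 1.
Total: 1 + 3 + 1 + 1 + 3 + 1 = 10.

10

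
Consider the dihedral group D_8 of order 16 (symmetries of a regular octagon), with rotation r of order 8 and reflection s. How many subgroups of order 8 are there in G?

|G| = 16 and 8 | 16, so subgroups of order 8 are possible by Lagrange.
The subgroups of order 8 are: {e, r, r^2, r^3, r^4, r^5, r^6, r^7}; {e, r^2, r^4, r^6, s, r^2s, r^4s, r^6s}; {e, r^2, r^4, r^6, rs, r^3s, r^5s, r^7s}.
So G has 3 subgroups of order 8.

3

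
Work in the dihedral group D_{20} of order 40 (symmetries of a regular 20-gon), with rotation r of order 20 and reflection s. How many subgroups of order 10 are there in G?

5

|G| = 40 and 10 | 40, so subgroups of order 10 are possible by Lagrange.
The subgroups of order 10 are: {e, r^2, r^4, r^6, r^8, r^10, r^12, r^14, r^16, r^18}; {e, r^4, r^8, r^12, r^16, r^2s, r^6s, r^10s, r^14s, r^18s}; {e, r^4, r^8, r^12, r^16, r^3s, r^7s, r^11s, r^15s, r^19s}; {e, r^4, r^8, r^12, r^16, s, r^4s, r^8s, r^12s, r^16s}; … (5 in all).
So G has 5 subgroups of order 10.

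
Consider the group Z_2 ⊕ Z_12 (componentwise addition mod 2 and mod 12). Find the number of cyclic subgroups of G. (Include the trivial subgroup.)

12

Group the elements of G by the cyclic subgroup they generate; each cyclic subgroup of order d accounts for φ(d) elements.
Cyclic subgroups by order — order 1: 1; order 2: 3; order 3: 1; order 4: 2; order 6: 3; order 12: 2.
Total: 12.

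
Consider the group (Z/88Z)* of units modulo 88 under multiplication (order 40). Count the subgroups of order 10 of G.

7

|G| = 40 and 10 | 40, so subgroups of order 10 are possible by Lagrange.
The subgroups of order 10 are: {1, 9, 13, 21, 25, 29, 49, 61, 81, 85}; {1, 9, 15, 23, 25, 31, 47, 49, 71, 81}; {1, 9, 17, 25, 41, 49, 57, 65, 73, 81}; {1, 9, 19, 25, 35, 43, 49, 51, 81, 83}; … (7 in all).
So G has 7 subgroups of order 10.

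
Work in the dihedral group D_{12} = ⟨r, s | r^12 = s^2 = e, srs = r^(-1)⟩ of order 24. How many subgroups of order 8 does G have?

3

|G| = 24 and 8 | 24, so subgroups of order 8 are possible by Lagrange.
The subgroups of order 8 are: {e, r^3, r^6, r^9, rs, r^4s, r^7s, r^10s}; {e, r^3, r^6, r^9, r^2s, r^5s, r^8s, r^11s}; {e, r^3, r^6, r^9, s, r^3s, r^6s, r^9s}.
So G has 3 subgroups of order 8.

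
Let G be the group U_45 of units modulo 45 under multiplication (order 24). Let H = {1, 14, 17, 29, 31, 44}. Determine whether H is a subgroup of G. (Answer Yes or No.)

17 ∈ H but its inverse 8 ∉ H, so H is not a subgroup.

No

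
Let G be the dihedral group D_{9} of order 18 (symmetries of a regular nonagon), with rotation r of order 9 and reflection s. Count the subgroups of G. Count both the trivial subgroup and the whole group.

16

|G| = 18, so by Lagrange every subgroup order divides 18. Divisors: 1, 2, 3, 6, 9, 18.
Subgroups by order — order 1: 1; order 2: 9; order 3: 1; order 6: 3; order 9: 1; order 18: 1.
Total: 1 + 9 + 1 + 3 + 1 + 1 = 16.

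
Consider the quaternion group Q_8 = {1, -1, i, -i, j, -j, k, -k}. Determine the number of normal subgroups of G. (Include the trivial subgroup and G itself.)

6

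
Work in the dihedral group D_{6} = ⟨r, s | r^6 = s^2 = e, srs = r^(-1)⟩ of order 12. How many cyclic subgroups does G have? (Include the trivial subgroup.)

10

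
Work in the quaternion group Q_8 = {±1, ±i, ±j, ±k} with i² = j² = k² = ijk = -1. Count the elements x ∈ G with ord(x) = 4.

The elements of order 4 are: i, -i, j, -j, k, -k.
That's 6.

6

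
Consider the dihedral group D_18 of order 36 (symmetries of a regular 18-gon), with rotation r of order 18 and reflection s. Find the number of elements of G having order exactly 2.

19

Enumerating element orders in G gives 19 elements of order 2.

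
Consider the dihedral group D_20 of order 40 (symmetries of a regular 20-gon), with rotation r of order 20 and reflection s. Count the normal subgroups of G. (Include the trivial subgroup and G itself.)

9

G has 48 subgroups. Checking conjugation-invariance by order — order 1: 1/1 normal; order 2: 1/21 normal; order 4: 1/11 normal; order 5: 1/1 normal; order 8: 0/5 normal; order 10: 1/5 normal; order 20: 3/3 normal; order 40: 1/1 normal.
Total normal subgroups: 9.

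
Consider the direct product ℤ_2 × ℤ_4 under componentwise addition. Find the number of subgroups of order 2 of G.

3

|G| = 8 and 2 | 8, so subgroups of order 2 are possible by Lagrange.
The subgroups of order 2 are: {(0,0), (0,2)}; {(0,0), (1,0)}; {(0,0), (1,2)}.
So G has 3 subgroups of order 2.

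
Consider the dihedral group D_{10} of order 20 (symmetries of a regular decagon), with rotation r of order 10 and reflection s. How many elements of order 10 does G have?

4

The elements of order 10 are: r, r^3, r^7, r^9.
That's 4.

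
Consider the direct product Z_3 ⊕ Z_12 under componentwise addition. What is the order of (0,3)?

4

The order of (0,3) in Z_3 × Z_12 is lcm(ord(0) in Z_3, ord(3) in Z_12).
ord(0) = 1 and ord(3) = 4, so |⟨(0,3)⟩| = lcm(1, 4) = 4.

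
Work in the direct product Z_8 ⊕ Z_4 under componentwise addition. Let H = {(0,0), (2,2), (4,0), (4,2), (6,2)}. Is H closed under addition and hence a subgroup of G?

No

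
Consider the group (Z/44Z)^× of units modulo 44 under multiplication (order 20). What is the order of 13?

Compute successive powers of 13 mod 44: 13, 37, 41, 5, 21, 9, 29, 25, …; 13^10 ≡ 1 (mod 44).
So |⟨13⟩| = 10.

10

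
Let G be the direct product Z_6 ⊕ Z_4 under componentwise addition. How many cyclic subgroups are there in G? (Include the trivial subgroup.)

Group the elements of G by the cyclic subgroup they generate; each cyclic subgroup of order d accounts for φ(d) elements.
Cyclic subgroups by order — order 1: 1; order 2: 3; order 3: 1; order 4: 2; order 6: 3; order 12: 2.
Total: 12.

12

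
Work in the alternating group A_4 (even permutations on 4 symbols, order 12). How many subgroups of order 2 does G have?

|G| = 12 and 2 | 12, so subgroups of order 2 are possible by Lagrange.
The subgroups of order 2 are: {e, (1 2)(3 4)}; {e, (1 3)(2 4)}; {e, (1 4)(2 3)}.
So G has 3 subgroups of order 2.

3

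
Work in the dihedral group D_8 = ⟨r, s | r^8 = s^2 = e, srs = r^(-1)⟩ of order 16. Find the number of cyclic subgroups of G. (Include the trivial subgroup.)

A cyclic subgroup of order d is generated by each of its φ(d) elements of order d, so the cyclic subgroups of order d number (#elements of order d)/φ(d).
Cyclic subgroups by order — order 1: 1; order 2: 9; order 4: 1; order 8: 1.
Total: 12.

12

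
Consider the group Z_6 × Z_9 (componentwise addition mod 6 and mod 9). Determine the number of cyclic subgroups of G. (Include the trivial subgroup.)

16

Group the elements of G by the cyclic subgroup they generate; each cyclic subgroup of order d accounts for φ(d) elements.
Cyclic subgroups by order — order 1: 1; order 2: 1; order 3: 4; order 6: 4; order 9: 3; order 18: 3.
Total: 16.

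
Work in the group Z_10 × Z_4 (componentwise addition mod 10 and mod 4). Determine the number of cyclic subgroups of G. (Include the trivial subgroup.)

12

Group the elements of G by the cyclic subgroup they generate; each cyclic subgroup of order d accounts for φ(d) elements.
Cyclic subgroups by order — order 1: 1; order 2: 3; order 4: 2; order 5: 1; order 10: 3; order 20: 2.
Total: 12.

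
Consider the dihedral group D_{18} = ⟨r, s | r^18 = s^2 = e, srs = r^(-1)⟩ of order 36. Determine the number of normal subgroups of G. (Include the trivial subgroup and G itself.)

9

G has 45 subgroups. Checking conjugation-invariance by order — order 1: 1/1 normal; order 2: 1/19 normal; order 3: 1/1 normal; order 4: 0/9 normal; order 6: 1/7 normal; order 9: 1/1 normal; order 12: 0/3 normal; order 18: 3/3 normal; order 36: 1/1 normal.
Total normal subgroups: 9.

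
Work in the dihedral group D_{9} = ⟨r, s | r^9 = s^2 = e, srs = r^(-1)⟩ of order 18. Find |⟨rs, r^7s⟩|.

6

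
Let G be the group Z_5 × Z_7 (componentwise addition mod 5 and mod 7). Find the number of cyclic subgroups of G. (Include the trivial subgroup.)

Each element a generates a cyclic subgroup ⟨a⟩; distinct elements may generate the same one (a cyclic group of order d has φ(d) generators).
Cyclic subgroups by order — order 1: 1; order 5: 1; order 7: 1; order 35: 1.
Total: 4.

4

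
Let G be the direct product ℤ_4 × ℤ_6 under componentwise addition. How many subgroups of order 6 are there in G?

|G| = 24 and 6 | 24, so subgroups of order 6 are possible by Lagrange.
The subgroups of order 6 are: {(0,0), (0,1), (0,2), (0,3), (0,4), (0,5)}; {(0,0), (0,2), (0,4), (2,0), (2,2), (2,4)}; {(0,0), (0,2), (0,4), (2,1), (2,3), (2,5)}.
So G has 3 subgroups of order 6.

3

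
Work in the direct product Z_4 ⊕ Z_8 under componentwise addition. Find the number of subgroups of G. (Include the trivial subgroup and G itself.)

|G| = 32, so by Lagrange every subgroup order divides 32. Divisors: 1, 2, 4, 8, 16, 32.
Subgroups by order — order 1: 1; order 2: 3; order 4: 7; order 8: 7; order 16: 3; order 32: 1.
Total: 1 + 3 + 7 + 7 + 3 + 1 = 22.

22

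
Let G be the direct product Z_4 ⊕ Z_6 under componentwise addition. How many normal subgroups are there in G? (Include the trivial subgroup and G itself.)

G is abelian, so every subgroup is normal.
G has 16 subgroups in total, hence 16 normal subgroups.

16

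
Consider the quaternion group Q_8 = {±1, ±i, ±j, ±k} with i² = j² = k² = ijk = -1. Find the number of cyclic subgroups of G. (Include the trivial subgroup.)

Each element a generates a cyclic subgroup ⟨a⟩; distinct elements may generate the same one (a cyclic group of order d has φ(d) generators).
Cyclic subgroups by order — order 1: 1; order 2: 1; order 4: 3.
Total: 5.

5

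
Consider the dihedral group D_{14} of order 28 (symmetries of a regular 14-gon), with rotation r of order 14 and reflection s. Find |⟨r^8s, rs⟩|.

4

|⟨r^8s⟩| = 2 and |⟨rs⟩| = 2, so |H| is a multiple of lcm(2, 2) = 2 and divides |G| = 28.
Closing under the operation: H = {e, r^7, rs, r^8s}, so |H| = 4.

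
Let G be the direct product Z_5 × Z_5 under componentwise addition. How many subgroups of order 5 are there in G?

6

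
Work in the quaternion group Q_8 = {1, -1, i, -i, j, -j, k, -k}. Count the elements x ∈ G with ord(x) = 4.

6

The elements of order 4 are: i, -i, j, -j, k, -k.
That's 6.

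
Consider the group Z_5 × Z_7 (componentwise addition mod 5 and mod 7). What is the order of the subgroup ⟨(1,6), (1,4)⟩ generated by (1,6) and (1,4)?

35

|⟨(1,6)⟩| = 35 and |⟨(1,4)⟩| = 35, so |H| is a multiple of lcm(35, 35) = 35 and divides |G| = 35.
Closing {(1,6), (1,4)} under the group operation gives all of G, so |H| = 35.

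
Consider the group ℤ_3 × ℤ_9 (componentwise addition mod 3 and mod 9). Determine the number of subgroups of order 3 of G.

4

|G| = 27 and 3 | 27, so subgroups of order 3 are possible by Lagrange.
The subgroups of order 3 are: {(0,0), (0,3), (0,6)}; {(0,0), (1,0), (2,0)}; {(0,0), (1,3), (2,6)}; {(0,0), (1,6), (2,3)}.
So G has 4 subgroups of order 3.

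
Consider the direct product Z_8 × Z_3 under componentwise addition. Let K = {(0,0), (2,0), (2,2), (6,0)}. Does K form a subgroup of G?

No

(2,2) ∈ K but its inverse (6,1) ∉ K, so K is not a subgroup.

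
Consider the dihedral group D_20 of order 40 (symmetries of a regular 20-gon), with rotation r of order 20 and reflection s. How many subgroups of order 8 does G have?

|G| = 40 and 8 | 40, so subgroups of order 8 are possible by Lagrange.
The subgroups of order 8 are: {e, r^5, r^10, r^15, s, r^5s, r^10s, r^15s}; {e, r^5, r^10, r^15, rs, r^6s, r^11s, r^16s}; {e, r^5, r^10, r^15, r^2s, r^7s, r^12s, r^17s}; {e, r^5, r^10, r^15, r^3s, r^8s, r^13s, r^18s}; … (5 in all).
So G has 5 subgroups of order 8.

5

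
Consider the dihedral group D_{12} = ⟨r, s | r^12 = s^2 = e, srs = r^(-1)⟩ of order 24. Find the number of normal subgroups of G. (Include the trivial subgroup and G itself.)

G has 34 subgroups. Checking conjugation-invariance by order — order 1: 1/1 normal; order 2: 1/13 normal; order 3: 1/1 normal; order 4: 1/7 normal; order 6: 1/5 normal; order 8: 0/3 normal; order 12: 3/3 normal; order 24: 1/1 normal.
Total normal subgroups: 9.

9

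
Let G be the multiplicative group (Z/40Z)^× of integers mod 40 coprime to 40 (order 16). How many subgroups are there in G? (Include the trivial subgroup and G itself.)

|G| = 16, so by Lagrange every subgroup order divides 16. Divisors: 1, 2, 4, 8, 16.
Subgroups by order — order 1: 1; order 2: 7; order 4: 11; order 8: 7; order 16: 1.
Total: 1 + 7 + 11 + 7 + 1 = 27.

27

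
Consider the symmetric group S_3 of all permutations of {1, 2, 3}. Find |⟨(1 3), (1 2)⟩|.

|⟨(1 3)⟩| = 2 and |⟨(1 2)⟩| = 2, so |H| is a multiple of lcm(2, 2) = 2 and divides |G| = 6.
Closing {(1 3), (1 2)} under the group operation gives all of G, so |H| = 6.

6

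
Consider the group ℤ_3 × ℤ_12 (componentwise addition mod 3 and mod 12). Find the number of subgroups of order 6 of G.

4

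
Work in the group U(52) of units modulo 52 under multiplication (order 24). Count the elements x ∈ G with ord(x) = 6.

6

The elements of order 6 are: 3, 17, 23, 35, 43, 49.
That's 6.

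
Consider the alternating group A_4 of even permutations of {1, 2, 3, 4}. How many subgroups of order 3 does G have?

|G| = 12 and 3 | 12, so subgroups of order 3 are possible by Lagrange.
The subgroups of order 3 are: {e, (1 2 3), (1 3 2)}; {e, (1 2 4), (1 4 2)}; {e, (1 3 4), (1 4 3)}; {e, (2 3 4), (2 4 3)}.
So G has 4 subgroups of order 3.

4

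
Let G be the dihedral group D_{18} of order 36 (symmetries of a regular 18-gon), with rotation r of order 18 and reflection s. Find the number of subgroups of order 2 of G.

|G| = 36 and 2 | 36, so subgroups of order 2 are possible by Lagrange.
The subgroups of order 2 are: {e, r^10s}; {e, r^11s}; {e, r^12s}; {e, r^13s}; … (19 in all).
So G has 19 subgroups of order 2.

19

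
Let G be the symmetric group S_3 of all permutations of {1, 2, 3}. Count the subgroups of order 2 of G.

|G| = 6 and 2 | 6, so subgroups of order 2 are possible by Lagrange.
The subgroups of order 2 are: {e, (1 2)}; {e, (1 3)}; {e, (2 3)}.
So G has 3 subgroups of order 2.

3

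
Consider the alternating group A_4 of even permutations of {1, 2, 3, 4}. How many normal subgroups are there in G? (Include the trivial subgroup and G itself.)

3

G has 10 subgroups. Checking conjugation-invariance by order — order 1: 1/1 normal; order 2: 0/3 normal; order 3: 0/4 normal; order 4: 1/1 normal; order 12: 1/1 normal.
Total normal subgroups: 3.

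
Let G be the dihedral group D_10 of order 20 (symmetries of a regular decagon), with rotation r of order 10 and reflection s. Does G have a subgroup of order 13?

13 does not divide |G| = 20, so by Lagrange no subgroup of order 13 exists.

No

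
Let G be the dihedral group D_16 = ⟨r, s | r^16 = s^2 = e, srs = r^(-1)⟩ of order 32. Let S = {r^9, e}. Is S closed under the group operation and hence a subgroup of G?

r^9 ∈ S but its inverse r^7 ∉ S, so S is not a subgroup.

No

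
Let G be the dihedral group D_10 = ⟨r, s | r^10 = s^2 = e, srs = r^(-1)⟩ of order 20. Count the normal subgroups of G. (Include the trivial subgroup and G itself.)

7

G has 22 subgroups. Checking conjugation-invariance by order — order 1: 1/1 normal; order 2: 1/11 normal; order 4: 0/5 normal; order 5: 1/1 normal; order 10: 3/3 normal; order 20: 1/1 normal.
Total normal subgroups: 7.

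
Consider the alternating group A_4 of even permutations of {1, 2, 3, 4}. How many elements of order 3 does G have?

8

The elements of order 3 are: (2 3 4), (2 4 3), (1 2 3), (1 2 4), (1 3 2), (1 3 4), (1 4 2), (1 4 3).
That's 8.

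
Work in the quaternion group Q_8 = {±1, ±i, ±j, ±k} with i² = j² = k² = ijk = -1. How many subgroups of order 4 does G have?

3

|G| = 8 and 4 | 8, so subgroups of order 4 are possible by Lagrange.
The subgroups of order 4 are: {1, -1, i, -i}; {1, -1, j, -j}; {1, -1, k, -k}.
So G has 3 subgroups of order 4.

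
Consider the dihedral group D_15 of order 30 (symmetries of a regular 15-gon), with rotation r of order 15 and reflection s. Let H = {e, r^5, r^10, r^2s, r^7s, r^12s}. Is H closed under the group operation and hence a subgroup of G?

|H| = 6 divides |G| = 30, consistent with Lagrange.
H contains the identity, every element's inverse is in H, and H is closed under ·: it is a subgroup.

Yes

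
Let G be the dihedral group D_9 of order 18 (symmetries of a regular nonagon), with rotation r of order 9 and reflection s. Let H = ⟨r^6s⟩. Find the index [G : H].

9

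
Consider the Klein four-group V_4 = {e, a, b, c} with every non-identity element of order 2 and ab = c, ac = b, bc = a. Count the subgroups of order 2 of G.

|G| = 4 and 2 | 4, so subgroups of order 2 are possible by Lagrange.
The subgroups of order 2 are: {e, a}; {e, b}; {e, c}.
So G has 3 subgroups of order 2.

3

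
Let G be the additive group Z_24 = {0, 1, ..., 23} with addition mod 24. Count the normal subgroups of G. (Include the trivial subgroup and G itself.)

G is abelian, so every subgroup is normal.
G has 8 subgroups in total, hence 8 normal subgroups.

8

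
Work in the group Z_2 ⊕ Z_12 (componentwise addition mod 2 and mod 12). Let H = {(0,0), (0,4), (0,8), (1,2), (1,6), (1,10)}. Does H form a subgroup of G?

Yes

|H| = 6 divides |G| = 24, consistent with Lagrange.
H contains the identity, every element's inverse is in H, and H is closed under +: it is a subgroup.
In fact H = ⟨(1,2)⟩.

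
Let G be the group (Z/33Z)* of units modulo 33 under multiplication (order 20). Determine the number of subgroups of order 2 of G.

|G| = 20 and 2 | 20, so subgroups of order 2 are possible by Lagrange.
The subgroups of order 2 are: {1, 10}; {1, 23}; {1, 32}.
So G has 3 subgroups of order 2.

3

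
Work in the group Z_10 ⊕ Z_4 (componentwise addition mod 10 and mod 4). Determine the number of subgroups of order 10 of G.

3

|G| = 40 and 10 | 40, so subgroups of order 10 are possible by Lagrange.
The subgroups of order 10 are: {(0,0), (0,2), (2,0), (2,2), (4,0), (4,2), (6,0), (6,2), (8,0), (8,2)}; {(0,0), (1,0), (2,0), (3,0), (4,0), (5,0), (6,0), (7,0), (8,0), (9,0)}; {(0,0), (1,2), (2,0), (3,2), (4,0), (5,2), (6,0), (7,2), (8,0), (9,2)}.
So G has 3 subgroups of order 10.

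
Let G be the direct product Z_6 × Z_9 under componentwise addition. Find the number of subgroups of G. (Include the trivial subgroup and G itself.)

20

|G| = 54, so by Lagrange every subgroup order divides 54. Divisors: 1, 2, 3, 6, 9, 18, 27, 54.
Subgroups by order — order 1: 1; order 2: 1; order 3: 4; order 6: 4; order 9: 4; order 18: 4; order 27: 1; order 54: 1.
Total: 1 + 1 + 4 + 4 + 4 + 4 + 1 + 1 = 20.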